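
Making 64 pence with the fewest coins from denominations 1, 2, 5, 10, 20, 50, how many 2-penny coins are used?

Greedy: take as many of the largest coin as possible, then repeat with the remainder.
64 − 1×50→14 − 1×10→4 − 2×2→0
Count of 2: 2

2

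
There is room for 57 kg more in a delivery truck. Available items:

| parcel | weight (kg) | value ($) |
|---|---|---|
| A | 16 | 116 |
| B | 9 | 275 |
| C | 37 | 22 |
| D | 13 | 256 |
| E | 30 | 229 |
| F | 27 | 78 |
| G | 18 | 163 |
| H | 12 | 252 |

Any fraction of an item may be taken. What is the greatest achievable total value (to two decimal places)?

984.17

Ratios (sorted): B 30.56, H 21.00, D 19.69, G 9.06, E 7.63, A 7.25, F 2.89, C 0.59
take B (9 @ 275); take H (12 @ 252); take D (13 @ 256); take G (18 @ 163); take 5/30 of E → 38.17. Capacity used 57/57.
Total value = 984.17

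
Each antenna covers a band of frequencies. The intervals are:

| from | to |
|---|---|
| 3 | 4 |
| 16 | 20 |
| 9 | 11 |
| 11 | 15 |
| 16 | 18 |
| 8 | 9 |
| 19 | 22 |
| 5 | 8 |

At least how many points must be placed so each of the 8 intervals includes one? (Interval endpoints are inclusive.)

Process intervals by earliest right end; each time one isn't hit yet, stab at its right endpoint.
Sorted: [3,4] [5,8] [8,9] [9,11] [11,15] [16,18] [16,20] [19,22]
{[3,4]} hit by 4; {[5,8],[8,9]} hit by 8; {[9,11],[11,15]} hit by 11; {[16,18],[16,20]} hit by 18; {[19,22]} hit by 22.
Points: 4, 8, 11, 18, 22 (5 total).

5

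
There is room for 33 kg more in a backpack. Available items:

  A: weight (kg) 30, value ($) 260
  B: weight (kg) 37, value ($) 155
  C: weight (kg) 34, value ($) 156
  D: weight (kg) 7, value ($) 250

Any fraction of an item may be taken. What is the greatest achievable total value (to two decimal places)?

Sort by value per unit weight and fill in that order.
Ratios (sorted): D 35.71, A 8.67, C 4.59, B 4.19
take D (7 @ 250); take 26/30 of A → 225.33. Capacity used 33/33.
Total value = 475.33

475.33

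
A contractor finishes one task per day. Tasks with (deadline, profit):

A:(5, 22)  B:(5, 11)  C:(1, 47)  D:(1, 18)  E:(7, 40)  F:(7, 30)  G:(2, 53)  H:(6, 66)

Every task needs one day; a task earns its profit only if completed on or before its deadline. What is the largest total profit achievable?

Take jobs in profit order; each goes to the latest open slot no later than its deadline.
Profit order: H=66 G=53 C=47 E=40 F=30 A=22 D=18 B=11
Assign: H→slot 6, G→slot 2, C→slot 1, E→slot 7, F→slot 5, A→slot 4, D skipped, B→slot 3.
Slots: [1:C] [2:G] [3:B] [4:A] [5:F] [6:H] [7:E]
Profit = 47 + 53 + 11 + 22 + 30 + 66 + 40 = 269

269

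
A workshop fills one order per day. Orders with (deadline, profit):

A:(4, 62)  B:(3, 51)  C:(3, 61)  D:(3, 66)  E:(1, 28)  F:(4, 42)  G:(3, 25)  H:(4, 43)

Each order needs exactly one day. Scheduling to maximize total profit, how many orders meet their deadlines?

4

Take jobs in profit order; each goes to the latest open slot no later than its deadline.
By profit: D(d3,66), A(d4,62), C(d3,61), B(d3,51), H(d4,43), F(d4,42), E(d1,28), G(d3,25)
D→slot 3; A→slot 4; C→slot 2; B→slot 1; H skipped; F skipped; E skipped; G skipped.
4 of 8 scheduled.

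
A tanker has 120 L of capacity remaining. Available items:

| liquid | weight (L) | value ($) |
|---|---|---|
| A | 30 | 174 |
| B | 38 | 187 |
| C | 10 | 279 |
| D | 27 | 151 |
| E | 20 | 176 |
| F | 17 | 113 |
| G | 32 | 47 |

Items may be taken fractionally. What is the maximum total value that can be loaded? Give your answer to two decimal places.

Greedy by value/weight ratio, highest first.
Ratios (sorted): C 27.90, E 8.80, F 6.65, A 5.80, D 5.59, B 4.92, G 1.47
take C (10 @ 279); take E (20 @ 176); take F (17 @ 113); take A (30 @ 174); take D (27 @ 151); take 16/38 of B → 78.74. Capacity used 120/120.
Total value = 971.74

971.74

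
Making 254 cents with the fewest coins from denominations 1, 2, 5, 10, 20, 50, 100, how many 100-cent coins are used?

2

Use the largest denomination that fits, subtract, and repeat.
254 − 2×100→54 − 1×50→4 − 2×2→0
Count of 100: 2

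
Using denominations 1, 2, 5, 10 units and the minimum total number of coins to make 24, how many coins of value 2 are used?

Use the largest denomination that fits, subtract, and repeat.
24 − 2×10→4 − 2×2→0
Count of 2: 2

2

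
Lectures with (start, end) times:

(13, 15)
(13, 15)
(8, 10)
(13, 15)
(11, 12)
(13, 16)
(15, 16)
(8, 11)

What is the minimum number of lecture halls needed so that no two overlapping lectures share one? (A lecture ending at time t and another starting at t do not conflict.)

4

Events (time:±→running): 8:+→1 8:+→2 10:-→1 11:-→0 11:+→1 12:-→0 13:+→1 13:+→2 13:+→3 13:+→4 … peak 4.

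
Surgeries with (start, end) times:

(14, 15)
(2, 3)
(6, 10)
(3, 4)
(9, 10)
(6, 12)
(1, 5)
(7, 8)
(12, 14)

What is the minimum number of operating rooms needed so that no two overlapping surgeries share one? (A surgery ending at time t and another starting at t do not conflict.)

Count concurrent intervals with a sweep; the peak is the room count.
starts: [1, 2, 3, 6, 6, 7, 9, 12, 14]
ends:   [3, 4, 5, 8, 10, 10, 12, 14, 15]
s1→1 s2→2 e3→1 s3→2 e4→1 e5→0 s6→1 s6→2 s7→3  — peak 3.

3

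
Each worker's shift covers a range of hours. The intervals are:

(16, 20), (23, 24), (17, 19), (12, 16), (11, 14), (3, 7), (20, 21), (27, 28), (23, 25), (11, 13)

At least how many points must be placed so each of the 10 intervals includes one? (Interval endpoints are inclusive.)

6

Sort by right endpoint; whenever an interval is uncovered, place a point at its right end.
Sorted: [3,7] [11,13] [11,14] [12,16] [17,19] [16,20] [20,21] [23,24] [23,25] [27,28]
{[3,7]} hit by 7; {[11,13],[11,14],[12,16]} hit by 13; {[17,19],[16,20]} hit by 19; {[20,21]} hit by 21; {[23,24],[23,25]} hit by 24; {[27,28]} hit by 28.
Points: 7, 13, 19, 21, 24, 28 (6 total).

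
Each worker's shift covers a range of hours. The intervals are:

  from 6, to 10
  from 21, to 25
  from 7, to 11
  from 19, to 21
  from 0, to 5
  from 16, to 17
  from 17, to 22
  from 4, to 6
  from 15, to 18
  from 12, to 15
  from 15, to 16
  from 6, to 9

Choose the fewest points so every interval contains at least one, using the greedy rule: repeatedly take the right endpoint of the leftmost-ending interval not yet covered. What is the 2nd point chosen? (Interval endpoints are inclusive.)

9

Sorted: [0,5] [4,6] [6,9] [6,10] [7,11] [12,15] [15,16] [16,17] [15,18] [19,21] [17,22] [21,25]
{[0,5],[4,6]} hit by 5; {[6,9],[6,10],[7,11]} hit by 9; {[12,15],[15,16]} hit by 15; {[16,17],[15,18]} hit by 17; {[19,21],[17,22],[21,25]} hit by 21.
Points: 5, 9, 15, 17, 21 (5 total).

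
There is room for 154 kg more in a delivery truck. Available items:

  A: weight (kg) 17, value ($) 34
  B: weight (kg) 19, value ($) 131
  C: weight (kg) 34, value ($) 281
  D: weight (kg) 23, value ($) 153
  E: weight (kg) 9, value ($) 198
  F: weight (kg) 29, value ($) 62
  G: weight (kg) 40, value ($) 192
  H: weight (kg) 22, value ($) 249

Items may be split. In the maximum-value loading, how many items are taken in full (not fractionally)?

6

Greedy by value/weight ratio, highest first.
Ratios (sorted): E 22.00, H 11.32, C 8.26, B 6.89, D 6.65, G 4.80, F 2.14, A 2.00
take E (9 @ 198); take H (22 @ 249); take C (34 @ 281); take B (19 @ 131); take D (23 @ 153); take G (40 @ 192); take 7/29 of F → 14.97. Capacity used 154/154.
6 item(s) taken whole; one partial (take 7/29 of F).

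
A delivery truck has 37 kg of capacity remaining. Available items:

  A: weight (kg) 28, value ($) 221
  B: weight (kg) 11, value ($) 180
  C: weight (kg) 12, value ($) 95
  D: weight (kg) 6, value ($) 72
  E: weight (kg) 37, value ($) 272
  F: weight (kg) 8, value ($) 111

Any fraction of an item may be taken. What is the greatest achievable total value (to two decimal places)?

458.00

Order: B (180/11=16.36) > F (111/8=13.88) > D (72/6=12.00) > C (95/12=7.92) > A (221/28=7.89) > E (272/37=7.35)
Fill: take B (11 @ 180) → take F (8 @ 111) → take D (6 @ 72) → take C (12 @ 95); 37/37 used.
Total value = 458.00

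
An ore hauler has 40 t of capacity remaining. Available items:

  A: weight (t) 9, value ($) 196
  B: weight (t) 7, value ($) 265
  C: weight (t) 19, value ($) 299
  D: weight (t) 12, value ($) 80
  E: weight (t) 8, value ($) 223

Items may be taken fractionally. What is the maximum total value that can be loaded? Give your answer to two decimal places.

935.79

Sort by value per unit weight and fill in that order.
Order: B (265/7=37.86) > E (223/8=27.88) > A (196/9=21.78) > C (299/19=15.74) > D (80/12=6.67)
Fill: take B (7 @ 265) → take E (8 @ 223) → take A (9 @ 196) → take 16/19 of C → 251.79; 40/40 used.
Total value = 935.79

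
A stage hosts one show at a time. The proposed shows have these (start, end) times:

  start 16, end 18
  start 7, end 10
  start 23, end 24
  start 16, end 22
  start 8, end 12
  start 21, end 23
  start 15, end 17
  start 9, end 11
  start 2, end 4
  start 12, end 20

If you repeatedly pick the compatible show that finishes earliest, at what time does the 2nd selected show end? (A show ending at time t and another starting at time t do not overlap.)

10

By end time: (2,4), (7,10), (9,11), (8,12), (15,17), (16,18), (12,20), (16,22), (21,23), (23,24).
Pick (2,4); next start ≥ 4 → (7,10); next start ≥ 10 → (15,17); next start ≥ 17 → (21,23); next start ≥ 23 → (23,24).
Selected: (2,4) (7,10) (15,17) (21,23) (23,24)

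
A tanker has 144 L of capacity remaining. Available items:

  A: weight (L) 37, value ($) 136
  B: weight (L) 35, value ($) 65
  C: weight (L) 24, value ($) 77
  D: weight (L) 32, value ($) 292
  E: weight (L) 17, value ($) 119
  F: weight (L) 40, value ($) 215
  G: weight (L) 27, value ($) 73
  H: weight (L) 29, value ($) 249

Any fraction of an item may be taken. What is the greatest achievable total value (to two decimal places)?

Sort by value per unit weight and fill in that order.
Order: D (292/32=9.12) > H (249/29=8.59) > E (119/17=7.00) > F (215/40=5.38) > A (136/37=3.68) > C (77/24=3.21) > G (73/27=2.70) > B (65/35=1.86)
Fill: take D (32 @ 292) → take H (29 @ 249) → take E (17 @ 119) → take F (40 @ 215) → take 26/37 of A → 95.57; 144/144 used.
Total value = 970.57

970.57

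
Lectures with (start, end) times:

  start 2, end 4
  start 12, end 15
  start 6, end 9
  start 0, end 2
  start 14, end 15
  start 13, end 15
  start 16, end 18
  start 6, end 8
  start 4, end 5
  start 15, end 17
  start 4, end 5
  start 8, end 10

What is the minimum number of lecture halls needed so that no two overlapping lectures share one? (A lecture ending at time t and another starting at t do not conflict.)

3

The answer is the maximum number of intervals overlapping at any instant.
starts: [0, 2, 4, 4, 6, 6, 8, 12, 13, 14, 15, 16]
ends:   [2, 4, 5, 5, 8, 9, 10, 15, 15, 15, 17, 18]
s0→1 e2→0 s2→1 e4→0 s4→1 s4→2 e5→1 e5→0 s6→1 s6→2 e8→1 s8→2 e9→1 e10→0 s12→1 s13→2 s14→3  — peak 3.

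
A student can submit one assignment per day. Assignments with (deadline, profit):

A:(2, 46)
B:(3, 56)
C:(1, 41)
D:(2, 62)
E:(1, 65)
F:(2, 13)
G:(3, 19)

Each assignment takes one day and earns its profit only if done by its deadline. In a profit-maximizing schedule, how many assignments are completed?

3

Sort by profit descending; place each in the latest free slot ≤ its deadline.
By profit: E(d1,65), D(d2,62), B(d3,56), A(d2,46), C(d1,41), G(d3,19), F(d2,13)
E→slot 1; D→slot 2; B→slot 3; A skipped; C skipped; G skipped; F skipped.
3 of 7 scheduled.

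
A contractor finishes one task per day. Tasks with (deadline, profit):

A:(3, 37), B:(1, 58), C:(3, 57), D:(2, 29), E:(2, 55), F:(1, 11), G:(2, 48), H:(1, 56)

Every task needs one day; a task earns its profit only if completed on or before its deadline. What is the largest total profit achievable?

By profit: B(d1,58), C(d3,57), H(d1,56), E(d2,55), G(d2,48), A(d3,37), D(d2,29), F(d1,11)
B→slot 1; C→slot 3; H skipped; E→slot 2; G skipped; A skipped; D skipped; F skipped.
Profit = 58 + 55 + 57 = 170

170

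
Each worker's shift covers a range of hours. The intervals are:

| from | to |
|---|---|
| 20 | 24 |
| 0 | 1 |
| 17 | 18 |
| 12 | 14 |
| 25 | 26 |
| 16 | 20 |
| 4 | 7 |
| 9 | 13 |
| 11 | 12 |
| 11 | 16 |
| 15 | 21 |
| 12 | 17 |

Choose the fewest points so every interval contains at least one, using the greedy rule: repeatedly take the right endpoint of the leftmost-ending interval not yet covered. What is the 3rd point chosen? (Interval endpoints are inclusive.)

12

Process intervals by earliest right end; each time one isn't hit yet, stab at its right endpoint.
Sorted: [0,1] [4,7] [11,12] [9,13] [12,14] [11,16] [12,17] [17,18] [16,20] [15,21] [20,24] [25,26]
{[0,1]} hit by 1; {[4,7]} hit by 7; {[11,12],[9,13],[12,14],[11,16],[12,17]} hit by 12; {[17,18],[16,20],[15,21]} hit by 18; {[20,24]} hit by 24; {[25,26]} hit by 26.
Points: 1, 7, 12, 18, 24, 26 (6 total).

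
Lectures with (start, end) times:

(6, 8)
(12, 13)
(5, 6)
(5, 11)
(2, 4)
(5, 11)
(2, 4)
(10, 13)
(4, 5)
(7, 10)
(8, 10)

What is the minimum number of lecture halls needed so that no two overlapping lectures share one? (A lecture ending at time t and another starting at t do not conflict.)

4

Count concurrent intervals with a sweep; the peak is the room count.
starts: [2, 2, 4, 5, 5, 5, 6, 7, 8, 10, 12]
ends:   [4, 4, 5, 6, 8, 10, 10, 11, 11, 13, 13]
s2→1 s2→2 e4→1 e4→0 s4→1 e5→0 s5→1 s5→2 s5→3 e6→2 s6→3 s7→4  — peak 4.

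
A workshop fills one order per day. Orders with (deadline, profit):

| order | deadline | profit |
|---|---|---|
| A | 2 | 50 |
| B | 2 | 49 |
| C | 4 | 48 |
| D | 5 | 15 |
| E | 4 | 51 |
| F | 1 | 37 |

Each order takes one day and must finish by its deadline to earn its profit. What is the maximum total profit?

Take jobs in profit order; each goes to the latest open slot no later than its deadline.
Profit order: E=51 A=50 B=49 C=48 F=37 D=15
Assign: E→slot 4, A→slot 2, B→slot 1, C→slot 3, F skipped, D→slot 5.
Slots: [1:B] [2:A] [3:C] [4:E] [5:D]
Profit = 49 + 50 + 48 + 51 + 15 = 213

213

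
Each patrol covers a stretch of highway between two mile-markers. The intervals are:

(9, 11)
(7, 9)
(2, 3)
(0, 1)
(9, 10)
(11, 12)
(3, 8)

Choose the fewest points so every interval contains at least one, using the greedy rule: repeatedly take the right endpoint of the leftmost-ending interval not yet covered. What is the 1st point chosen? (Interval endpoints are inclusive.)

Sort by right endpoint; whenever an interval is uncovered, place a point at its right end.
By right end: [0,1]  [2,3]  [3,8]  [7,9]  [9,10]  [9,11]  [11,12]
[0,1] uncovered → point at 1; [2,3] uncovered → point at 3; [7,9] uncovered → point at 9; [11,12] uncovered → point at 12.
Points: 1, 3, 9, 12 (4 total).

1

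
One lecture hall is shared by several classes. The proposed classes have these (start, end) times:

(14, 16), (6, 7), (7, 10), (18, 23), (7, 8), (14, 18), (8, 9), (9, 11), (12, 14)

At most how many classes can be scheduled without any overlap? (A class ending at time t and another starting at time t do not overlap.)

Sort by end time and greedily take each interval whose start is ≥ the last chosen end.
Sorted by end: (6,7)  (7,8)  (8,9)  (7,10)  (9,11)  (12,14)  (14,16)  (14,18)  (18,23)
take (6,7); take (7,8); take (8,9); take (9,11); take (12,14); take (14,16); take (18,23).
Selected 7 classes.

7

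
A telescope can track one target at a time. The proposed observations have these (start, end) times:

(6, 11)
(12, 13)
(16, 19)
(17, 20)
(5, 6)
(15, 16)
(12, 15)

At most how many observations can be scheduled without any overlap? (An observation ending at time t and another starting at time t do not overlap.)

5

By end time: (5,6), (6,11), (12,13), (12,15), (15,16), (16,19), (17,20).
Pick (5,6); next start ≥ 6 → (6,11); next start ≥ 11 → (12,13); next start ≥ 13 → (15,16); next start ≥ 16 → (16,19).
Selected 5 observations.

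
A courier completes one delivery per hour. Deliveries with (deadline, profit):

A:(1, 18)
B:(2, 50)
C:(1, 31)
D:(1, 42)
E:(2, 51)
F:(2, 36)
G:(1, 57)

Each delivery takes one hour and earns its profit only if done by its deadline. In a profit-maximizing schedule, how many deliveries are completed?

2

By profit: G(d1,57), E(d2,51), B(d2,50), D(d1,42), F(d2,36), C(d1,31), A(d1,18)
G→slot 1; E→slot 2; B skipped; D skipped; F skipped; C skipped; A skipped.
2 of 7 scheduled.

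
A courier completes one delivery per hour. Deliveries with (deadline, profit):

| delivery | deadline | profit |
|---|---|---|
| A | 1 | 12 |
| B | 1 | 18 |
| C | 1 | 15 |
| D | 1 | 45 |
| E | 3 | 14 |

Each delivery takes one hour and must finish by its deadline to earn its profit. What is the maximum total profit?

59

Sort by profit descending; place each in the latest free slot ≤ its deadline.
Profit order: D=45 B=18 C=15 E=14 A=12
Assign: D→slot 1, B skipped, C skipped, E→slot 3, A skipped.
Slots: [1:D] [3:E]
Profit = 45 + 14 = 59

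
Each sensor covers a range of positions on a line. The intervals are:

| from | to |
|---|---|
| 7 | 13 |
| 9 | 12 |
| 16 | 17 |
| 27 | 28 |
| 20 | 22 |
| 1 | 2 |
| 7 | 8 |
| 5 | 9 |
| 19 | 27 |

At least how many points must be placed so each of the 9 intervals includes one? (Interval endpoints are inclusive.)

6

Sort by right endpoint; whenever an interval is uncovered, place a point at its right end.
By right end: [1,2]  [7,8]  [5,9]  [9,12]  [7,13]  [16,17]  [20,22]  [19,27]  [27,28]
[1,2] uncovered → point at 2; [7,8] uncovered → point at 8; [9,12] uncovered → point at 12; [16,17] uncovered → point at 17; [20,22] uncovered → point at 22; [27,28] uncovered → point at 28.
Points: 2, 8, 12, 17, 22, 28 (6 total).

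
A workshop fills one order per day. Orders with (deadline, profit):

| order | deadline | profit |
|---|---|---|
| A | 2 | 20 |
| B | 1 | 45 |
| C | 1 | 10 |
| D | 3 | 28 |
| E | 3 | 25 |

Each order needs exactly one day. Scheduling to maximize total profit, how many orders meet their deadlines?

3

Take jobs in profit order; each goes to the latest open slot no later than its deadline.
By profit: B(d1,45), D(d3,28), E(d3,25), A(d2,20), C(d1,10)
B→slot 1; D→slot 3; E→slot 2; A skipped; C skipped.
3 of 5 scheduled.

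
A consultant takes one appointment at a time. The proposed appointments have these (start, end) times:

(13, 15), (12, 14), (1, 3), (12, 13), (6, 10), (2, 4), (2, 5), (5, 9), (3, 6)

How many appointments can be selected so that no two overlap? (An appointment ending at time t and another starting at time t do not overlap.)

5

Greedy by earliest finish: after sorting by end time, pick each interval compatible with the last pick.
By end time: (1,3), (2,4), (2,5), (3,6), (5,9), (6,10), (12,13), (12,14), (13,15).
Pick (1,3); next start ≥ 3 → (3,6); next start ≥ 6 → (6,10); next start ≥ 10 → (12,13); next start ≥ 13 → (13,15).
Selected 5 appointments.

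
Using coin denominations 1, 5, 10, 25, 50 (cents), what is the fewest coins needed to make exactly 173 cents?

8

Greedy: take as many of the largest coin as possible, then repeat with the remainder.
173 − 3×50→23 − 2×10→3 − 3×1→0
Total coins = 3 + 2 + 3 = 8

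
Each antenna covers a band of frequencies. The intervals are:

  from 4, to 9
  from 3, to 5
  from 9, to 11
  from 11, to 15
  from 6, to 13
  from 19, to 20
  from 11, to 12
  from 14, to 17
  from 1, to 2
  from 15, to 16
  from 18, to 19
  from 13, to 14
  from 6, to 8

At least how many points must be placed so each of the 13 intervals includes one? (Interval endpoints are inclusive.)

7

Sorted: [1,2] [3,5] [6,8] [4,9] [9,11] [11,12] [6,13] [13,14] [11,15] [15,16] [14,17] [18,19] [19,20]
{[1,2]} hit by 2; {[3,5]} hit by 5; {[6,8],[4,9]} hit by 8; {[9,11],[11,12],[6,13]} hit by 11; {[13,14],[11,15]} hit by 14; {[15,16],[14,17]} hit by 16; {[18,19],[19,20]} hit by 19.
Points: 2, 5, 8, 11, 14, 16, 19 (7 total).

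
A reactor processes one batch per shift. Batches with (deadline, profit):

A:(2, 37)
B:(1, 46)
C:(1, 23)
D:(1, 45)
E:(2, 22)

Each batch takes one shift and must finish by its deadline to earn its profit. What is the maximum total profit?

83

Take jobs in profit order; each goes to the latest open slot no later than its deadline.
By profit: B(d1,46), D(d1,45), A(d2,37), C(d1,23), E(d2,22)
B→slot 1; D skipped; A→slot 2; C skipped; E skipped.
Profit = 46 + 37 = 83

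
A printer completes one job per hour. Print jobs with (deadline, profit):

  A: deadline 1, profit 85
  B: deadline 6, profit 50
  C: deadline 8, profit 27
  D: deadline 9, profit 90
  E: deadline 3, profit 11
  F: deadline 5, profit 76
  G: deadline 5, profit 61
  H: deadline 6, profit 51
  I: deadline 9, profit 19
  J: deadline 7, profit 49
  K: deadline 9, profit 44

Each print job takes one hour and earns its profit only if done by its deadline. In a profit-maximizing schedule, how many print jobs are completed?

9

Sort by profit descending; place each in the latest free slot ≤ its deadline.
By profit: D(d9,90), A(d1,85), F(d5,76), G(d5,61), H(d6,51), B(d6,50), J(d7,49), K(d9,44), C(d8,27), I(d9,19), E(d3,11)
D→slot 9; A→slot 1; F→slot 5; G→slot 4; H→slot 6; B→slot 3; J→slot 7; K→slot 8; C→slot 2; I skipped; E skipped.
9 of 11 scheduled.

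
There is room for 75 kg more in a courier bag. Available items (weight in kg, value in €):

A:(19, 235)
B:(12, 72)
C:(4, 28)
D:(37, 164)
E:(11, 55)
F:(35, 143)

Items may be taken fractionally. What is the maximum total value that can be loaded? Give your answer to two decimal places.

518.54

Sort by value per unit weight and fill in that order.
Ratios (sorted): A 12.37, C 7.00, B 6.00, E 5.00, D 4.43, F 4.09
take A (19 @ 235); take C (4 @ 28); take B (12 @ 72); take E (11 @ 55); take 29/37 of D → 128.54. Capacity used 75/75.
Total value = 518.54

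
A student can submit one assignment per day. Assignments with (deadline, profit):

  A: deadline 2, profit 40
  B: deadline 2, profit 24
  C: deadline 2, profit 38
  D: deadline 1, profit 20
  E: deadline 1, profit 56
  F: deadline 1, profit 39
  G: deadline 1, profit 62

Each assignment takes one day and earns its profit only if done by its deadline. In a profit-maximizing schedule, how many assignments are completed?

2

Take jobs in profit order; each goes to the latest open slot no later than its deadline.
Profit order: G=62 E=56 A=40 F=39 C=38 B=24 D=20
Assign: G→slot 1, E skipped, A→slot 2, F skipped, C skipped, B skipped, D skipped.
Slots: [1:G] [2:A]
2 of 7 scheduled.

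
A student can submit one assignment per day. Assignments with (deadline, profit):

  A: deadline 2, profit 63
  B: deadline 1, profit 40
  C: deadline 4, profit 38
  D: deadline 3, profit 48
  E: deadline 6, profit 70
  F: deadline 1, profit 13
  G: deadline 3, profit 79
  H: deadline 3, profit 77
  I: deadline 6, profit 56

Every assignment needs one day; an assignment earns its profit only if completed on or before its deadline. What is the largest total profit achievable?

383

Profit order: G=79 H=77 E=70 A=63 I=56 D=48 B=40 C=38 F=13
Assign: G→slot 3, H→slot 2, E→slot 6, A→slot 1, I→slot 5, D skipped, B skipped, C→slot 4, F skipped.
Slots: [1:A] [2:H] [3:G] [4:C] [5:I] [6:E]
Profit = 63 + 77 + 79 + 38 + 56 + 70 = 383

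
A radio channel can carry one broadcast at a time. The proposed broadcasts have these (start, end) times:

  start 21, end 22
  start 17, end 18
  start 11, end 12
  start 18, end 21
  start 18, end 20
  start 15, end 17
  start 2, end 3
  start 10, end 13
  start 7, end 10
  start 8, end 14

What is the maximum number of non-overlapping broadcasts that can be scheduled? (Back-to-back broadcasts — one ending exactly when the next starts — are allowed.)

By end time: (2,3), (7,10), (11,12), (10,13), (8,14), (15,17), (17,18), (18,20), (18,21), (21,22).
Pick (2,3); next start ≥ 3 → (7,10); next start ≥ 10 → (11,12); next start ≥ 12 → (15,17); next start ≥ 17 → (17,18); next start ≥ 18 → (18,20); next start ≥ 20 → (21,22).
Selected 7 broadcasts.

7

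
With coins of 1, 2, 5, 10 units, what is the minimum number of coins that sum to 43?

43 = 4×10 + 1×2 + 1×1
Total coins = 4 + 1 + 1 = 6

6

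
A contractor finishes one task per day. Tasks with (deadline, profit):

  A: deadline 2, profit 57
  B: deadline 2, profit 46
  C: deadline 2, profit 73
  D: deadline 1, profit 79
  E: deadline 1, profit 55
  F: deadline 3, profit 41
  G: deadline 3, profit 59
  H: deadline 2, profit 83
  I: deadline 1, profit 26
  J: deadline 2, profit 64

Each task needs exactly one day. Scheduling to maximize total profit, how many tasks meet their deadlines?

Profit order: H=83 D=79 C=73 J=64 G=59 A=57 E=55 B=46 F=41 I=26
Assign: H→slot 2, D→slot 1, C skipped, J skipped, G→slot 3, A skipped, E skipped, B skipped, F skipped, I skipped.
Slots: [1:D] [2:H] [3:G]
3 of 10 scheduled.

3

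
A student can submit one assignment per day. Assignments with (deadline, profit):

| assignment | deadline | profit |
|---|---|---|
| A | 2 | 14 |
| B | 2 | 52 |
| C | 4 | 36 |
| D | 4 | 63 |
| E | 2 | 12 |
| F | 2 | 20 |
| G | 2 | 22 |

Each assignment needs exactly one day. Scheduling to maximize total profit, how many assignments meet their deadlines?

4

Take jobs in profit order; each goes to the latest open slot no later than its deadline.
By profit: D(d4,63), B(d2,52), C(d4,36), G(d2,22), F(d2,20), A(d2,14), E(d2,12)
D→slot 4; B→slot 2; C→slot 3; G→slot 1; F skipped; A skipped; E skipped.
4 of 7 scheduled.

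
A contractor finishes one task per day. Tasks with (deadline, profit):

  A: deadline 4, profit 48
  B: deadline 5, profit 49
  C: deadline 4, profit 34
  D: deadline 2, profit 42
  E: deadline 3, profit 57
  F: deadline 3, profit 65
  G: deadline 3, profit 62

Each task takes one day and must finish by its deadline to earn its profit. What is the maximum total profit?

281

Take jobs in profit order; each goes to the latest open slot no later than its deadline.
By profit: F(d3,65), G(d3,62), E(d3,57), B(d5,49), A(d4,48), D(d2,42), C(d4,34)
F→slot 3; G→slot 2; E→slot 1; B→slot 5; A→slot 4; D skipped; C skipped.
Profit = 57 + 62 + 65 + 48 + 49 = 281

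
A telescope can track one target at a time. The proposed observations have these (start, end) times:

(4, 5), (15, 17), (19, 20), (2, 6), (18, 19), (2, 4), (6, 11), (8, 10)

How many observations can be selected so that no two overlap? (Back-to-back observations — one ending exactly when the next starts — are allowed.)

Sorted by end: (2,4)  (4,5)  (2,6)  (8,10)  (6,11)  (15,17)  (18,19)  (19,20)
take (2,4); take (4,5); skip (2,6); take (8,10); skip (6,11); take (15,17); take (18,19); take (19,20).
Selected 6 observations.

6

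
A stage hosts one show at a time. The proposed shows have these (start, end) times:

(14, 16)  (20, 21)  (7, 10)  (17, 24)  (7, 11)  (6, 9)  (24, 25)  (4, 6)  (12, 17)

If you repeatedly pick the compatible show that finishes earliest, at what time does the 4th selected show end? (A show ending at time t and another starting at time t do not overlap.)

21

Greedy by earliest finish: after sorting by end time, pick each interval compatible with the last pick.
Sorted by end: (4,6)  (6,9)  (7,10)  (7,11)  (14,16)  (12,17)  (20,21)  (17,24)  (24,25)
take (4,6); take (6,9); skip (7,11); take (14,16); skip (12,17); take (20,21); take (24,25).
Selected: (4,6) (6,9) (14,16) (20,21) (24,25)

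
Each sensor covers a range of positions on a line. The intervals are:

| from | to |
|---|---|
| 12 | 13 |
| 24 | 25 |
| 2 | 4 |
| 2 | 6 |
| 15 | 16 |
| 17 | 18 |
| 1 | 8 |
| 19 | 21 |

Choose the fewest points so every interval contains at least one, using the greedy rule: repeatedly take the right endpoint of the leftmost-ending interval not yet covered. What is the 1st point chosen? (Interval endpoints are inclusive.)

Process intervals by earliest right end; each time one isn't hit yet, stab at its right endpoint.
Sorted: [2,4] [2,6] [1,8] [12,13] [15,16] [17,18] [19,21] [24,25]
{[2,4],[2,6],[1,8]} hit by 4; {[12,13]} hit by 13; {[15,16]} hit by 16; {[17,18]} hit by 18; {[19,21]} hit by 21; {[24,25]} hit by 25.
Points: 4, 13, 16, 18, 21, 25 (6 total).

4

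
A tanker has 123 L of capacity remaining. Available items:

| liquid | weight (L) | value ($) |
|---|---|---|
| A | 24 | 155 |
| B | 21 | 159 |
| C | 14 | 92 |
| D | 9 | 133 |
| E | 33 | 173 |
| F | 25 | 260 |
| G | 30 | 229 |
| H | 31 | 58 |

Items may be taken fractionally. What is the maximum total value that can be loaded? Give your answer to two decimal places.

1028.00

Sort by value per unit weight and fill in that order.
Ratios (sorted): D 14.78, F 10.40, G 7.63, B 7.57, C 6.57, A 6.46, E 5.24, H 1.87
take D (9 @ 133); take F (25 @ 260); take G (30 @ 229); take B (21 @ 159); take C (14 @ 92); take A (24 @ 155). Capacity used 123/123.
Total value = 1028.00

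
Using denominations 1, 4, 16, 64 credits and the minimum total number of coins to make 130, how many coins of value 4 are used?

0

Greedy: take as many of the largest coin as possible, then repeat with the remainder.
130 − 2×64→2 − 2×1→0
Count of 4: 0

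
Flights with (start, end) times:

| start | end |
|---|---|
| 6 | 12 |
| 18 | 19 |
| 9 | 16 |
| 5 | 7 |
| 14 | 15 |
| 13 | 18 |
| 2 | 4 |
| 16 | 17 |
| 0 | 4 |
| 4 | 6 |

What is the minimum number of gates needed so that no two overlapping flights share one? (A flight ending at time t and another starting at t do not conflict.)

3

starts: [0, 2, 4, 5, 6, 9, 13, 14, 16, 18]
ends:   [4, 4, 6, 7, 12, 15, 16, 17, 18, 19]
s0→1 s2→2 e4→1 e4→0 s4→1 s5→2 e6→1 s6→2 e7→1 s9→2 e12→1 s13→2 s14→3  — peak 3.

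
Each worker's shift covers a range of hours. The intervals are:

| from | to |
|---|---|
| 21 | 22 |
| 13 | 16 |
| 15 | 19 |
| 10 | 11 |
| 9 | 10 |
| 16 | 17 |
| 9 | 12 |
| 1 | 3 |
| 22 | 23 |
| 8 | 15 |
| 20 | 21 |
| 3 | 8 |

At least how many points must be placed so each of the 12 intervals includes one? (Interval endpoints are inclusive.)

5

Sorted: [1,3] [3,8] [9,10] [10,11] [9,12] [8,15] [13,16] [16,17] [15,19] [20,21] [21,22] [22,23]
{[1,3],[3,8]} hit by 3; {[9,10],[10,11],[9,12],[8,15]} hit by 10; {[13,16],[16,17],[15,19]} hit by 16; {[20,21],[21,22]} hit by 21; {[22,23]} hit by 23.
Points: 3, 10, 16, 21, 23 (5 total).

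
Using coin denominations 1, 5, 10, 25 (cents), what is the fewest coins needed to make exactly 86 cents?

Greedy: take as many of the largest coin as possible, then repeat with the remainder.
86 = 3×25 + 1×10 + 1×1
Total coins = 3 + 1 + 1 = 5

5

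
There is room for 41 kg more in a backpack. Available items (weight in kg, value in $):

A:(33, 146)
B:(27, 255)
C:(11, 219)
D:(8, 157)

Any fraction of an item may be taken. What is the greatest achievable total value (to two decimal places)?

583.78

Order: C (219/11=19.91) > D (157/8=19.62) > B (255/27=9.44) > A (146/33=4.42)
Fill: take C (11 @ 219) → take D (8 @ 157) → take 22/27 of B → 207.78; 41/41 used.
Total value = 583.78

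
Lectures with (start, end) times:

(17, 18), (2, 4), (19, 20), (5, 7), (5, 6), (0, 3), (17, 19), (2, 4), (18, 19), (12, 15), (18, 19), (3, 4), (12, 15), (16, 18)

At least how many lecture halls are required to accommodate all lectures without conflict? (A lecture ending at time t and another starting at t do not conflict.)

3

Events (time:±→running): 0:+→1 2:+→2 2:+→3 … peak 3.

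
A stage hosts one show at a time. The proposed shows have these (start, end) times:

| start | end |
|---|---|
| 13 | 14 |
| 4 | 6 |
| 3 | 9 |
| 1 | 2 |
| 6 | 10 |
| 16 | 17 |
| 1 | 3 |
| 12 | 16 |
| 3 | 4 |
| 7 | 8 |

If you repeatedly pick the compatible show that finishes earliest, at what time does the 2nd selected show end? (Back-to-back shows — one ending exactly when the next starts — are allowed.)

4

Greedy by earliest finish: after sorting by end time, pick each interval compatible with the last pick.
Sorted by end: (1,2)  (1,3)  (3,4)  (4,6)  (7,8)  (3,9)  (6,10)  (13,14)  (12,16)  (16,17)
take (1,2); take (3,4); take (4,6); take (7,8); take (13,14); take (16,17).
Selected: (1,2) (3,4) (4,6) (7,8) (13,14) (16,17)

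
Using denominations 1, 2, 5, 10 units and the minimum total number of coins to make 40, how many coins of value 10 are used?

Use the largest denomination that fits, subtract, and repeat.
40 − 4×10→0
Count of 10: 4

4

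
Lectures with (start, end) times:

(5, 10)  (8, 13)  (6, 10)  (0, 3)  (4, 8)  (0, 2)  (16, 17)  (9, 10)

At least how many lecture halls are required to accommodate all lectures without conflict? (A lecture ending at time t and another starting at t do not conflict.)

4

Events (time:±→running): 0:+→1 0:+→2 2:-→1 3:-→0 4:+→1 5:+→2 6:+→3 8:-→2 8:+→3 9:+→4 … peak 4.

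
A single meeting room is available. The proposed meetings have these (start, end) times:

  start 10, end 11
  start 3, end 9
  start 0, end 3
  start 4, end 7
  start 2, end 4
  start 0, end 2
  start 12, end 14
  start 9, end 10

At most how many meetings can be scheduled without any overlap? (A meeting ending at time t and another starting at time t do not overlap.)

Sort by end time and greedily take each interval whose start is ≥ the last chosen end.
Sorted by end: (0,2)  (0,3)  (2,4)  (4,7)  (3,9)  (9,10)  (10,11)  (12,14)
take (0,2); take (2,4); take (4,7); take (9,10); take (10,11); take (12,14).
Selected 6 meetings.

6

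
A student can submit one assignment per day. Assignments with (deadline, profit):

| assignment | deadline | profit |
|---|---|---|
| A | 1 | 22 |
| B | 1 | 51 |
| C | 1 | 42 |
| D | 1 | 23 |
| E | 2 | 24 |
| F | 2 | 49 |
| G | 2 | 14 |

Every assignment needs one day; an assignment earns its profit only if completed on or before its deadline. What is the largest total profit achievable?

100

Take jobs in profit order; each goes to the latest open slot no later than its deadline.
Profit order: B=51 F=49 C=42 E=24 D=23 A=22 G=14
Assign: B→slot 1, F→slot 2, C skipped, E skipped, D skipped, A skipped, G skipped.
Slots: [1:B] [2:F]
Profit = 51 + 49 = 100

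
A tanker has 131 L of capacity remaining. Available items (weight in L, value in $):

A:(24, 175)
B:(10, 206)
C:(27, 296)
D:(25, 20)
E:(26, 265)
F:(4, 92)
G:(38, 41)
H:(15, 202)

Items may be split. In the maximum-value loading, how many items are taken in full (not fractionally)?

6

Greedy by value/weight ratio, highest first.
Order: F (92/4=23.00) > B (206/10=20.60) > H (202/15=13.47) > C (296/27=10.96) > E (265/26=10.19) > A (175/24=7.29) > G (41/38=1.08) > D (20/25=0.80)
Fill: take F (4 @ 92) → take B (10 @ 206) → take H (15 @ 202) → take C (27 @ 296) → take E (26 @ 265) → take A (24 @ 175) → take 25/38 of G → 26.97; 131/131 used.
6 item(s) taken whole; one partial (take 25/38 of G).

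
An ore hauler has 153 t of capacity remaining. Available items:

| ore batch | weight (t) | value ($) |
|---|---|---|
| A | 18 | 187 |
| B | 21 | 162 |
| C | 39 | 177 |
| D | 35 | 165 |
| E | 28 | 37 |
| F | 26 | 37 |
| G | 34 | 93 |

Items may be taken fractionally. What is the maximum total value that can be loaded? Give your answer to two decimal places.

792.54

Order: A (187/18=10.39) > B (162/21=7.71) > D (165/35=4.71) > C (177/39=4.54) > G (93/34=2.74) > F (37/26=1.42) > E (37/28=1.32)
Fill: take A (18 @ 187) → take B (21 @ 162) → take D (35 @ 165) → take C (39 @ 177) → take G (34 @ 93) → take 6/26 of F → 8.54; 153/153 used.
Total value = 792.54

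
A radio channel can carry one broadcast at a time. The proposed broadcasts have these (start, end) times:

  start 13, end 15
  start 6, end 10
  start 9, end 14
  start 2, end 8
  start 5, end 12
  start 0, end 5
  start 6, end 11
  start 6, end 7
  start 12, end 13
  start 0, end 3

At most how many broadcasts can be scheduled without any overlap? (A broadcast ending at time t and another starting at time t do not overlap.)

Sort by end time and greedily take each interval whose start is ≥ the last chosen end.
By end time: (0,3), (0,5), (6,7), (2,8), (6,10), (6,11), (5,12), (12,13), (9,14), (13,15).
Pick (0,3); next start ≥ 3 → (6,7); next start ≥ 7 → (12,13); next start ≥ 13 → (13,15).
Selected 4 broadcasts.

4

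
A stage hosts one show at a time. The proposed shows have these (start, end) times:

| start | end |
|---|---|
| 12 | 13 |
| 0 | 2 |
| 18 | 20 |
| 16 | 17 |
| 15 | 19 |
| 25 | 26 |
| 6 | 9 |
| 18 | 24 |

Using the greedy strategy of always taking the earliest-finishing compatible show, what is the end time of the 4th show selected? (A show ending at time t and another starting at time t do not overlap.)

17

Order by finish time; keep every interval that doesn't clash with the previous kept one.
Sorted by end: (0,2)  (6,9)  (12,13)  (16,17)  (15,19)  (18,20)  (18,24)  (25,26)
take (0,2); take (6,9); take (12,13); take (16,17); skip (15,19); take (18,20); take (25,26).
Selected: (0,2) (6,9) (12,13) (16,17) (18,20) (25,26)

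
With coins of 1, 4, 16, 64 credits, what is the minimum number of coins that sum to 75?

Use the largest denomination that fits, subtract, and repeat.
75 = 1×64 + 2×4 + 3×1
Total coins = 1 + 2 + 3 = 6

6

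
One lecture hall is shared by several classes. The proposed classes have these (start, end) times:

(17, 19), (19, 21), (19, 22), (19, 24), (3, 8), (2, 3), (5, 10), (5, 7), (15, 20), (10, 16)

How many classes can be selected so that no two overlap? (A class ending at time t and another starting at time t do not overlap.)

5

Order by finish time; keep every interval that doesn't clash with the previous kept one.
By end time: (2,3), (5,7), (3,8), (5,10), (10,16), (17,19), (15,20), (19,21), (19,22), (19,24).
Pick (2,3); next start ≥ 3 → (5,7); next start ≥ 7 → (10,16); next start ≥ 16 → (17,19); next start ≥ 19 → (19,21).
Selected 5 classes.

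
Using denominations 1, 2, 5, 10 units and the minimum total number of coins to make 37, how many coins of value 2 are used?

1

37 = 3×10 + 1×5 + 1×2
Count of 2: 1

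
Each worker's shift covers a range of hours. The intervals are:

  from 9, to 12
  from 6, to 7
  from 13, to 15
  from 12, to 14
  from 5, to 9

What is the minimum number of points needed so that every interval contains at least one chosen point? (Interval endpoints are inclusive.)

Sort by right endpoint; whenever an interval is uncovered, place a point at its right end.
By right end: [6,7]  [5,9]  [9,12]  [12,14]  [13,15]
[6,7] uncovered → point at 7; [9,12] uncovered → point at 12; [13,15] uncovered → point at 15.
Points: 7, 12, 15 (3 total).

3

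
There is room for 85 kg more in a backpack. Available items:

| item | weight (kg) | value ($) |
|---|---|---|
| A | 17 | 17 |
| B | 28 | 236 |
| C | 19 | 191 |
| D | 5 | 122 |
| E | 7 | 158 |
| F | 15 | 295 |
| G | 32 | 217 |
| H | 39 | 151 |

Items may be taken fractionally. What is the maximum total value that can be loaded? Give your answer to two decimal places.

1076.59

Sort by value per unit weight and fill in that order.
Ratios (sorted): D 24.40, E 22.57, F 19.67, C 10.05, B 8.43, G 6.78, H 3.87, A 1.00
take D (5 @ 122); take E (7 @ 158); take F (15 @ 295); take C (19 @ 191); take B (28 @ 236); take 11/32 of G → 74.59. Capacity used 85/85.
Total value = 1076.59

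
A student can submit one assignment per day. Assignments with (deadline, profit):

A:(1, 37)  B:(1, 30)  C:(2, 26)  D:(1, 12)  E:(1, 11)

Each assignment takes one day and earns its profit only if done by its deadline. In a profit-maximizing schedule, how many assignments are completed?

Take jobs in profit order; each goes to the latest open slot no later than its deadline.
By profit: A(d1,37), B(d1,30), C(d2,26), D(d1,12), E(d1,11)
A→slot 1; B skipped; C→slot 2; D skipped; E skipped.
2 of 5 scheduled.

2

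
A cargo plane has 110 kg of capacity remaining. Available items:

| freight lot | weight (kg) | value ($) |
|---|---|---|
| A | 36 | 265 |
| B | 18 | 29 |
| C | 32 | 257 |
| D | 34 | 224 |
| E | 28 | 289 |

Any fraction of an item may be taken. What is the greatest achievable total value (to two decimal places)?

Greedy by value/weight ratio, highest first.
Ratios (sorted): E 10.32, C 8.03, A 7.36, D 6.59, B 1.61
take E (28 @ 289); take C (32 @ 257); take A (36 @ 265); take 14/34 of D → 92.24. Capacity used 110/110.
Total value = 903.24

903.24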